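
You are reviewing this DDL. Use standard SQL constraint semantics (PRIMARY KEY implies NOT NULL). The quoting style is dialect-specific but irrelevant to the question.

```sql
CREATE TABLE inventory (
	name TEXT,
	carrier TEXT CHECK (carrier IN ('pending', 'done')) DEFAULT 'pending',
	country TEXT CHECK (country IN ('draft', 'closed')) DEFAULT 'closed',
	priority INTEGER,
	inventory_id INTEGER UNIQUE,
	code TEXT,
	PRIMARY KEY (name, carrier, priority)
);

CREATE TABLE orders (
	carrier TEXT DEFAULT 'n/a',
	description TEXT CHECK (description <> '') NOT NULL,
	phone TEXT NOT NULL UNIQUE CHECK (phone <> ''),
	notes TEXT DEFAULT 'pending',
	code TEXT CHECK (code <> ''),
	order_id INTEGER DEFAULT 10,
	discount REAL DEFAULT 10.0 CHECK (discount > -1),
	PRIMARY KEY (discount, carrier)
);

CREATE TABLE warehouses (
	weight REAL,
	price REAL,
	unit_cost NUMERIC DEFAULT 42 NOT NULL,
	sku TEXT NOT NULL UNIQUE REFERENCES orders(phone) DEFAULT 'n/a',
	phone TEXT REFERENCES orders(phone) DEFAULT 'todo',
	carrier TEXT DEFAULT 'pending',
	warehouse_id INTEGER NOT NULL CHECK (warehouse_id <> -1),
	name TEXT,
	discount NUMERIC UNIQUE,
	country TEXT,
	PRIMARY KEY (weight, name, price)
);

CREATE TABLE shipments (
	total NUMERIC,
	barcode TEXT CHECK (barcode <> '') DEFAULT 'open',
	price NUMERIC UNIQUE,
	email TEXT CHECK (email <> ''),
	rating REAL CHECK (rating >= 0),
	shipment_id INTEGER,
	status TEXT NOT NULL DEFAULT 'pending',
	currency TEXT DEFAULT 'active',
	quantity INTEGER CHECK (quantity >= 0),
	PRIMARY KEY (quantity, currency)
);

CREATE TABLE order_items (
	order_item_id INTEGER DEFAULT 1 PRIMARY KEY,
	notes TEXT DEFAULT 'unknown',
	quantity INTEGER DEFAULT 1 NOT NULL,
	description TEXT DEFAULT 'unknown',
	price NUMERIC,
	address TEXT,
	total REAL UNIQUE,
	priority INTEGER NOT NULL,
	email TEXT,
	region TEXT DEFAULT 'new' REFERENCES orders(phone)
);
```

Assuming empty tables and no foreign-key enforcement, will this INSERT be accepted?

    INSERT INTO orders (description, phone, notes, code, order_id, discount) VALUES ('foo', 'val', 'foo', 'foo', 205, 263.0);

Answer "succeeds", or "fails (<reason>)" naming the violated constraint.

NOT NULL columns: carrier defaults to 'n/a'; description is supplied; discount is supplied; phone is supplied.
CHECK constraints: 'foo' satisfies (description <> ''); 'val' satisfies (phone <> ''); 'foo' satisfies (code <> ''); 263.0 satisfies (discount > -1).
No constraint is violated.

succeeds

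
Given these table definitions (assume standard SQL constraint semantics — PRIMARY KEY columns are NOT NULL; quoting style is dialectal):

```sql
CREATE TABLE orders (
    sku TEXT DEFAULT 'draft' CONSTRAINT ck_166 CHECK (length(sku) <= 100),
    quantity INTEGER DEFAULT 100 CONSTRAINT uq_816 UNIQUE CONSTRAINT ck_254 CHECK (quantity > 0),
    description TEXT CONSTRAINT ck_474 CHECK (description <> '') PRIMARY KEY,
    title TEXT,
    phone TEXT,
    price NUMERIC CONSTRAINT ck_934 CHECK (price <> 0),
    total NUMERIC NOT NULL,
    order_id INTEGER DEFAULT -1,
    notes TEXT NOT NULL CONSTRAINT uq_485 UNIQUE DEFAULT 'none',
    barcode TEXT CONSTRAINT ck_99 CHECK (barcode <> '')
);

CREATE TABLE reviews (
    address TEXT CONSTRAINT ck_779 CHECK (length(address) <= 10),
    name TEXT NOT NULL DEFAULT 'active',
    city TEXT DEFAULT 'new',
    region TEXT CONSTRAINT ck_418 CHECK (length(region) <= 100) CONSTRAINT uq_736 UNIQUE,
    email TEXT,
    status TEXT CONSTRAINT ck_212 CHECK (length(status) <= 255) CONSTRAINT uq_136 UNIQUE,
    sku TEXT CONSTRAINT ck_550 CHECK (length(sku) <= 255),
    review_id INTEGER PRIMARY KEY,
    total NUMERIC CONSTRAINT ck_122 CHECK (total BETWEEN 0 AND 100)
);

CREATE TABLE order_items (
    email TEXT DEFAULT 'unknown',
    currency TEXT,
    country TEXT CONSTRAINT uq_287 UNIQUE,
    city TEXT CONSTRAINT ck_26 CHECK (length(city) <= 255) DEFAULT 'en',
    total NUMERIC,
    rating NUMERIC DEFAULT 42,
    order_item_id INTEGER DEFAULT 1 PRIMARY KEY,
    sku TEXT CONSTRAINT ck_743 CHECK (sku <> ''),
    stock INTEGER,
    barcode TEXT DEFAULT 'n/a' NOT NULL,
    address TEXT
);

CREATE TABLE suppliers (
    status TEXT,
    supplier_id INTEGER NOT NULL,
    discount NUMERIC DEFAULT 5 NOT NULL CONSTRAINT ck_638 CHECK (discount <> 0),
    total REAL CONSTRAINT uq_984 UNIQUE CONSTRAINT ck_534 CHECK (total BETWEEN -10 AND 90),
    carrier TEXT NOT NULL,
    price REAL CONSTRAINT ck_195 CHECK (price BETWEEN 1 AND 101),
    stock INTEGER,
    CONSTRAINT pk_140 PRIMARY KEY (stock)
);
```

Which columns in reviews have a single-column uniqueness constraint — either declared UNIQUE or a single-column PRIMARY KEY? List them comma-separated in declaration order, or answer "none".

- address: no UNIQUE or single-column PK constraint.
- name: no UNIQUE or single-column PK constraint.
- city: no UNIQUE or single-column PK constraint.
- region: declared UNIQUE → unique.
- email: no UNIQUE or single-column PK constraint.
- status: declared UNIQUE → unique.
- sku: no UNIQUE or single-column PK constraint.
- review_id: single-column PRIMARY KEY → unique.
- total: no UNIQUE or single-column PK constraint.

region, status, review_id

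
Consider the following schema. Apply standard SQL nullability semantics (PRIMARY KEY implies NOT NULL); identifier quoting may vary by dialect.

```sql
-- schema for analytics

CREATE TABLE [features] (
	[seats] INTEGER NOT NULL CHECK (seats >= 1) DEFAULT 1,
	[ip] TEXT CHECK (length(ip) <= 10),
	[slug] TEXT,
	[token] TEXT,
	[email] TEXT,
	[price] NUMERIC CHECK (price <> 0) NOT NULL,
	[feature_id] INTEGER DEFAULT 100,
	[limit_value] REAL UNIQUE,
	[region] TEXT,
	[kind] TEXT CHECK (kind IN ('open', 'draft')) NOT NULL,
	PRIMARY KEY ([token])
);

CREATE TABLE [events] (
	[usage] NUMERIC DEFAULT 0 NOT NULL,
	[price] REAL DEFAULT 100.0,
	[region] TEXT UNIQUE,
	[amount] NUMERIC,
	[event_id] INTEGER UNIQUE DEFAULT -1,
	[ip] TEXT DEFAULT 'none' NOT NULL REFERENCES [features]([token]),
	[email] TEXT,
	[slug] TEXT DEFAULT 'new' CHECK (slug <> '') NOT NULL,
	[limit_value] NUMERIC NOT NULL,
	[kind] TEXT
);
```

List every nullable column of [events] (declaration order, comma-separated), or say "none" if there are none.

- usage: declared NOT NULL → not nullable.
- price: DEFAULT only fills an omitted column; an explicit NULL is still allowed → nullable.
- region: UNIQUE does not imply NOT NULL → nullable.
- amount: no NOT NULL constraint applies → nullable.
- event_id: UNIQUE does not imply NOT NULL → nullable.
- ip: declared NOT NULL → not nullable.
- email: no NOT NULL constraint applies → nullable.
- slug: declared NOT NULL → not nullable.
- limit_value: declared NOT NULL → not nullable.
- kind: no NOT NULL constraint applies → nullable.

price, region, amount, event_id, email, kind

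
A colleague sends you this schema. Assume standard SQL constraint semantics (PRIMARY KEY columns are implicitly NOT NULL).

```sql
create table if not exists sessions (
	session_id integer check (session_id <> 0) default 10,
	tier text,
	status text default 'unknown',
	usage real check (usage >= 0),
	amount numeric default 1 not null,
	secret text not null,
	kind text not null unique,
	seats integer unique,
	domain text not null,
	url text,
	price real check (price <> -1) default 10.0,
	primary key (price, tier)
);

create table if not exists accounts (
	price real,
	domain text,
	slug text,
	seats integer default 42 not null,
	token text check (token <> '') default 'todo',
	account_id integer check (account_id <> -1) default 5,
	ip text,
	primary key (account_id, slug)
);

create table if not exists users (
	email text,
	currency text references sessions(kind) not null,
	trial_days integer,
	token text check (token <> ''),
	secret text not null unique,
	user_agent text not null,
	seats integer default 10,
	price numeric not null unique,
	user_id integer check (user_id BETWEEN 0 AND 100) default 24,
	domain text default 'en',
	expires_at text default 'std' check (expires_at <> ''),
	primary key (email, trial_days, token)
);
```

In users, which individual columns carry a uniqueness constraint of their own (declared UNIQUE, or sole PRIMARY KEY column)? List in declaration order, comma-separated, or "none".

- email: part of a composite PRIMARY KEY — only the tuple is unique, not this column on its own.
- currency: no UNIQUE or single-column PK constraint.
- trial_days: part of a composite PRIMARY KEY — only the tuple is unique, not this column on its own.
- token: part of a composite PRIMARY KEY — only the tuple is unique, not this column on its own.
- secret: declared UNIQUE → unique.
- user_agent: no UNIQUE or single-column PK constraint.
- seats: no UNIQUE or single-column PK constraint.
- price: declared UNIQUE → unique.
- user_id: no UNIQUE or single-column PK constraint.
- domain: no UNIQUE or single-column PK constraint.
- expires_at: no UNIQUE or single-column PK constraint.

secret, price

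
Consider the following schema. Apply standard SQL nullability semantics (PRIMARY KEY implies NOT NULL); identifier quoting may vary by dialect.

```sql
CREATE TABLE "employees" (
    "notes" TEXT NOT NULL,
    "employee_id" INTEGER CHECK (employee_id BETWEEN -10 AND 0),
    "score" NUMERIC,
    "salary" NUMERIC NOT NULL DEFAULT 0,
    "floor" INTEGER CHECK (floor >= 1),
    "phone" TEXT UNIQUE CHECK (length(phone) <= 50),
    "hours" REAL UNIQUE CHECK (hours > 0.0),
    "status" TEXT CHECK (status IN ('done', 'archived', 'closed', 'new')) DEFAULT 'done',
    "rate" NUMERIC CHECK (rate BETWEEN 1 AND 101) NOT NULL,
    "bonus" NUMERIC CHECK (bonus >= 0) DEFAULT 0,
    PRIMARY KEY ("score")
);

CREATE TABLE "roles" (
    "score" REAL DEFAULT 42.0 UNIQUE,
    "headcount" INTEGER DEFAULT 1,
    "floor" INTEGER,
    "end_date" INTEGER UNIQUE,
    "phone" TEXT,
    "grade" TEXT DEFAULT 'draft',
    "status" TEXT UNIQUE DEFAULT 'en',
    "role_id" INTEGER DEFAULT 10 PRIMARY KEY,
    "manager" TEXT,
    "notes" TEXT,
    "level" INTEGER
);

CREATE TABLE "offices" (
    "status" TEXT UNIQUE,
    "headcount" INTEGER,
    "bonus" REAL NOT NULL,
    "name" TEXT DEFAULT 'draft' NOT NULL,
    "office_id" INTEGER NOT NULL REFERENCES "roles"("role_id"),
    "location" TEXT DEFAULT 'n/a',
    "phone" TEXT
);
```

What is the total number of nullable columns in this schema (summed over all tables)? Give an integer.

employees: 6 nullable (employee_id, floor, phone, hours, status, bonus — PK (score) and explicit NOT NULL columns excluded).
roles: 10 nullable (score, headcount, floor, end_date, phone, grade, status, manager, notes, level — PK (role_id) and explicit NOT NULL columns excluded).
offices: 4 nullable (status, headcount, location, phone — PK none and explicit NOT NULL columns excluded).
Total: 6 + 10 + 4 = 20.

20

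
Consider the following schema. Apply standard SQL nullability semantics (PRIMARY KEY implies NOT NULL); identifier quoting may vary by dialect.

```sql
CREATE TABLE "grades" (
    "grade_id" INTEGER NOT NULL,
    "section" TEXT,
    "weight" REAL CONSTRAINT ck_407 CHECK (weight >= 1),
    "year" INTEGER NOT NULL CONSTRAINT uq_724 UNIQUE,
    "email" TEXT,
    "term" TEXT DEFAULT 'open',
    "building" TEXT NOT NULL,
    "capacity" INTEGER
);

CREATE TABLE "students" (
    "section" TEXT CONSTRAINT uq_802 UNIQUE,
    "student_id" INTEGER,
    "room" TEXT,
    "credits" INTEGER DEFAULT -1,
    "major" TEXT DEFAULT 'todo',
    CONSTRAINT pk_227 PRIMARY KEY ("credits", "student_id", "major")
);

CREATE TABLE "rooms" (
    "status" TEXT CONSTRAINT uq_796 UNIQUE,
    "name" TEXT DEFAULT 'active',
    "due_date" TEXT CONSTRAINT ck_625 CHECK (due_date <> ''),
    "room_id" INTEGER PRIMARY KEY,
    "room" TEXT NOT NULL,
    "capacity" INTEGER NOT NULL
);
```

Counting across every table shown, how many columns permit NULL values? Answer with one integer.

grades: 5 nullable (section, weight, email, term, capacity — PK none and explicit NOT NULL columns excluded).
students: 2 nullable (section, room — PK (credits, student_id, major) and explicit NOT NULL columns excluded).
rooms: 3 nullable (status, name, due_date — PK (room_id) and explicit NOT NULL columns excluded).
Total: 5 + 2 + 3 = 10.

10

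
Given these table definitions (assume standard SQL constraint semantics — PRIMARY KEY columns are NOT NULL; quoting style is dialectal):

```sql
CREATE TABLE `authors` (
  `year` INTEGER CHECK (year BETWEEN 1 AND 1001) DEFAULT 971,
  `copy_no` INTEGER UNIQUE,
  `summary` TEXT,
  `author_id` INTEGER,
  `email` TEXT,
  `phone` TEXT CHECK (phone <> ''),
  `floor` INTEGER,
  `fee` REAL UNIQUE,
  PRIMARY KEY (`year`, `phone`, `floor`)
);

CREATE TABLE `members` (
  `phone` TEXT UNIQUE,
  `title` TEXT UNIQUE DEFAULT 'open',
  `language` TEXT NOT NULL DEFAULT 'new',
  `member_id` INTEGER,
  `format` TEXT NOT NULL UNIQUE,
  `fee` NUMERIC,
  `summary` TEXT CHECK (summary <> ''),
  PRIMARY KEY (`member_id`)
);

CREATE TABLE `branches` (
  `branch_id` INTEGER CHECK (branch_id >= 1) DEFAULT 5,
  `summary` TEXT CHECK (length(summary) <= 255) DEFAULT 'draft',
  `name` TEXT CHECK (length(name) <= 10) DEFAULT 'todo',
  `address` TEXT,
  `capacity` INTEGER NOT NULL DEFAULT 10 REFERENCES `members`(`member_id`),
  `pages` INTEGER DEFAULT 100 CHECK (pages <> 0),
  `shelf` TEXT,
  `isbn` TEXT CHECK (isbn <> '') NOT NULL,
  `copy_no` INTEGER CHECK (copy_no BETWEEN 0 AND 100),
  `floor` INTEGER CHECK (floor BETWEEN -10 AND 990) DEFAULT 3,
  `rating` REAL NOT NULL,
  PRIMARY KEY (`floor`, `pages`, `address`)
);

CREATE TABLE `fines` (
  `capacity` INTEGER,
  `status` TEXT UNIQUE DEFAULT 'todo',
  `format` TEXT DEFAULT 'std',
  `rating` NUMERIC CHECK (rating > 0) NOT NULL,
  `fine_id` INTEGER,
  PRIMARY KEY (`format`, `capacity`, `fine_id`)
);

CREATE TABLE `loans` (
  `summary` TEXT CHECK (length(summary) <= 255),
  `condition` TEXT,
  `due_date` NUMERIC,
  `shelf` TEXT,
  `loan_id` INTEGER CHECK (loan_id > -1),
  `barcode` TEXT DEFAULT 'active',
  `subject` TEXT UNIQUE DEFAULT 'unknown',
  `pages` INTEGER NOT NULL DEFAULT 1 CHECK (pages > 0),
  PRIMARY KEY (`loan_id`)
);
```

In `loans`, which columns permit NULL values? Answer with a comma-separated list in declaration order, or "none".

- summary: CHECK does not forbid NULL (a CHECK constraint passes when its expression is NULL) → nullable.
- condition: no NOT NULL constraint applies → nullable.
- due_date: no NOT NULL constraint applies → nullable.
- shelf: no NOT NULL constraint applies → nullable.
- loan_id: part of the PRIMARY KEY, which implies NOT NULL → not nullable.
- barcode: DEFAULT only fills an omitted column; an explicit NULL is still allowed → nullable.
- subject: UNIQUE does not imply NOT NULL → nullable.
- pages: declared NOT NULL → not nullable.

summary, condition, due_date, shelf, barcode, subject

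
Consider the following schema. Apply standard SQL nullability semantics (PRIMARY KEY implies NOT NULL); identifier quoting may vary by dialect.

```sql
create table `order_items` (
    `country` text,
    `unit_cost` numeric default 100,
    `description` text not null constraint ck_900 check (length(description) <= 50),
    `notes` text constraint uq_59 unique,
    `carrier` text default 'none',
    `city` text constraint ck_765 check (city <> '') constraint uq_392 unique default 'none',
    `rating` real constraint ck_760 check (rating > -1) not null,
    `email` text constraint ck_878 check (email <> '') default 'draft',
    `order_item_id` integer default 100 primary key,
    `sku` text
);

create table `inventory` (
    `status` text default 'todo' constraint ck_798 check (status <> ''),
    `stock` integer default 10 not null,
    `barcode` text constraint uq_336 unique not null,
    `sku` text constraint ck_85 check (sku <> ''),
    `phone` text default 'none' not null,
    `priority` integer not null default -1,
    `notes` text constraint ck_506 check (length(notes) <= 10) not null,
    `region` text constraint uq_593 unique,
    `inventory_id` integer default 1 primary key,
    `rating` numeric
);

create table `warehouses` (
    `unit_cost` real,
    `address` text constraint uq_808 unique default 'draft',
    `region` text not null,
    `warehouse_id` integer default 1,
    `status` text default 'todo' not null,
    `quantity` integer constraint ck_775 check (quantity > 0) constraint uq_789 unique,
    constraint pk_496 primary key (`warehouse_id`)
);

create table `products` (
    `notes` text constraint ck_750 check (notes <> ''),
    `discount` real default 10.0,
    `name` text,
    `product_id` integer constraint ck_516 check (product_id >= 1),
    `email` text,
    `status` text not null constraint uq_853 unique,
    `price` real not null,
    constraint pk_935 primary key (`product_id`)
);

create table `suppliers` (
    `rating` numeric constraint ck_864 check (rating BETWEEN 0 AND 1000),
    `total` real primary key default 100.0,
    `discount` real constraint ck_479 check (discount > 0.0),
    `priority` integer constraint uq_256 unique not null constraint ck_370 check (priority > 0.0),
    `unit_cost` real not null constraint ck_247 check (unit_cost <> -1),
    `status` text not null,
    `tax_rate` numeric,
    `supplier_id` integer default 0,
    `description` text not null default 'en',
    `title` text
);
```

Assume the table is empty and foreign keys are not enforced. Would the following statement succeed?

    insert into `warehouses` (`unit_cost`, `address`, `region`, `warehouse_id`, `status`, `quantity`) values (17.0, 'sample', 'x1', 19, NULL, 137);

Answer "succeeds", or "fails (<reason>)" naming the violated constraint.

fails (NOT NULL on status)

status is explicitly set to NULL, but status is declared NOT NULL.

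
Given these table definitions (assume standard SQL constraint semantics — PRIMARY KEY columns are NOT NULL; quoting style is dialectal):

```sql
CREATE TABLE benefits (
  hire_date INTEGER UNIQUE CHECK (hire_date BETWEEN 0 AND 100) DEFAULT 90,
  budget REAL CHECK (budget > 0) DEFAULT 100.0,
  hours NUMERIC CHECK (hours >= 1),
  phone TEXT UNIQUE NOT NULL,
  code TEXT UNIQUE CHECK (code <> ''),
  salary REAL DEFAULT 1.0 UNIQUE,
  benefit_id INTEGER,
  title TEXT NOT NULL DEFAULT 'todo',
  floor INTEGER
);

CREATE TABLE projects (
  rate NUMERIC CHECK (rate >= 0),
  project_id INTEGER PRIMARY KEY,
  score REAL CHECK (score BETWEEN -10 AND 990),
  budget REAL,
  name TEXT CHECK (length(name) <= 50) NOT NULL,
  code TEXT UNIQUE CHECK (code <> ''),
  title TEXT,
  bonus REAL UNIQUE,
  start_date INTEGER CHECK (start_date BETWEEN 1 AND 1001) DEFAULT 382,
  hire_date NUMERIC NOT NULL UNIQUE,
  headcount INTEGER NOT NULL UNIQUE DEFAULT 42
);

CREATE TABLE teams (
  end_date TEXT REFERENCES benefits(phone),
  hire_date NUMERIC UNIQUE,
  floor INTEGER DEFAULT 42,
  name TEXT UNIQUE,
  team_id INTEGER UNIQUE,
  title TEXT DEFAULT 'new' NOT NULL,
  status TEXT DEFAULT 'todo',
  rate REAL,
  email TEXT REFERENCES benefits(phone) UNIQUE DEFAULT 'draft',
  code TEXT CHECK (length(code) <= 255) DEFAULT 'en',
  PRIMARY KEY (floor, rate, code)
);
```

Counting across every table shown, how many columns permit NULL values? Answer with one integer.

20

benefits: 7 nullable (hire_date, budget, hours, code, salary, benefit_id, floor — PK none and explicit NOT NULL columns excluded).
projects: 7 nullable (rate, score, budget, code, title, bonus, start_date — PK (project_id) and explicit NOT NULL columns excluded).
teams: 6 nullable (end_date, hire_date, name, team_id, status, email — PK (floor, rate, code) and explicit NOT NULL columns excluded).
Total: 7 + 7 + 6 = 20.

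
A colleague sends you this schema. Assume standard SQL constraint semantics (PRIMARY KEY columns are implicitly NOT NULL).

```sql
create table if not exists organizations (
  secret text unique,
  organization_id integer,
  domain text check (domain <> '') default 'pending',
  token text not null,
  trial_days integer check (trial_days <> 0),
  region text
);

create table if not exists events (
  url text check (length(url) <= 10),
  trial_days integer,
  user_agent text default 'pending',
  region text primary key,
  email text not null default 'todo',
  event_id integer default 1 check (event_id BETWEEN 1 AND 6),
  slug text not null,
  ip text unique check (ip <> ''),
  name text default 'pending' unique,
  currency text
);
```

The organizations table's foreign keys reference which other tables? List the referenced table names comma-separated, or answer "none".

none

No column in organizations has a REFERENCES clause.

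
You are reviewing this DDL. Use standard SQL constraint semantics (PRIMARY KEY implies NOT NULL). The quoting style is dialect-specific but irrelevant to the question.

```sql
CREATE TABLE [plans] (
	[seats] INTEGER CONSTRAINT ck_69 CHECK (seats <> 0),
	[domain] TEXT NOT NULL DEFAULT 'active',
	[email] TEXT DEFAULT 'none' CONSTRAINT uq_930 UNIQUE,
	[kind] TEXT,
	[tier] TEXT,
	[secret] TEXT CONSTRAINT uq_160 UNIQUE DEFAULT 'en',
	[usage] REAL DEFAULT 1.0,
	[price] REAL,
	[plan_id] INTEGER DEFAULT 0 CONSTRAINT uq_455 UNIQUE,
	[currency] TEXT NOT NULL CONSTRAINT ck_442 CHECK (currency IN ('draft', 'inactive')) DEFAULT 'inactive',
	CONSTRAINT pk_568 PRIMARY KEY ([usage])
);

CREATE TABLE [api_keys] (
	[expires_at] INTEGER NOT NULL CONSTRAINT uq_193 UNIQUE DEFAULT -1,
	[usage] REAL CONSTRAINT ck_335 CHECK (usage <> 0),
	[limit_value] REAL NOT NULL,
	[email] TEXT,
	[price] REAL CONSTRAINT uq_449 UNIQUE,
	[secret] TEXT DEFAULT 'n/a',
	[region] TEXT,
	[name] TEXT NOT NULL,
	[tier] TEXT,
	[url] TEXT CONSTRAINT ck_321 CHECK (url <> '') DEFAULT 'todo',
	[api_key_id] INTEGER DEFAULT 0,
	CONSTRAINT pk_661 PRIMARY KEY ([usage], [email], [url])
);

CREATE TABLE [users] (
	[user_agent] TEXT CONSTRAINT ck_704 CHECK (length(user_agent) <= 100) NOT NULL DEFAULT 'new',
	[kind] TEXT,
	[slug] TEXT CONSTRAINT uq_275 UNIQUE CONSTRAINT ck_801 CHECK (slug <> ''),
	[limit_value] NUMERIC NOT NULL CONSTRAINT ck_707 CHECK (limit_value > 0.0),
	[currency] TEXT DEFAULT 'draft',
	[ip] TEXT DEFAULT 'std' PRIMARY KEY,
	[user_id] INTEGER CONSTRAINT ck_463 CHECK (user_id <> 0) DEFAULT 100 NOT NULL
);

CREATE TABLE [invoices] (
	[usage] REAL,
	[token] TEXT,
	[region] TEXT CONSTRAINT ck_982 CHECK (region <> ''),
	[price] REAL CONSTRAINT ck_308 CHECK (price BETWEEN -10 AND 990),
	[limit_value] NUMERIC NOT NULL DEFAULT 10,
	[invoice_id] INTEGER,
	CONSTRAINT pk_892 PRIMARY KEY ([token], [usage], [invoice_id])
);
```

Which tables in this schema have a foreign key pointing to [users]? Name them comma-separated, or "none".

none

No REFERENCES clause anywhere in the schema names users.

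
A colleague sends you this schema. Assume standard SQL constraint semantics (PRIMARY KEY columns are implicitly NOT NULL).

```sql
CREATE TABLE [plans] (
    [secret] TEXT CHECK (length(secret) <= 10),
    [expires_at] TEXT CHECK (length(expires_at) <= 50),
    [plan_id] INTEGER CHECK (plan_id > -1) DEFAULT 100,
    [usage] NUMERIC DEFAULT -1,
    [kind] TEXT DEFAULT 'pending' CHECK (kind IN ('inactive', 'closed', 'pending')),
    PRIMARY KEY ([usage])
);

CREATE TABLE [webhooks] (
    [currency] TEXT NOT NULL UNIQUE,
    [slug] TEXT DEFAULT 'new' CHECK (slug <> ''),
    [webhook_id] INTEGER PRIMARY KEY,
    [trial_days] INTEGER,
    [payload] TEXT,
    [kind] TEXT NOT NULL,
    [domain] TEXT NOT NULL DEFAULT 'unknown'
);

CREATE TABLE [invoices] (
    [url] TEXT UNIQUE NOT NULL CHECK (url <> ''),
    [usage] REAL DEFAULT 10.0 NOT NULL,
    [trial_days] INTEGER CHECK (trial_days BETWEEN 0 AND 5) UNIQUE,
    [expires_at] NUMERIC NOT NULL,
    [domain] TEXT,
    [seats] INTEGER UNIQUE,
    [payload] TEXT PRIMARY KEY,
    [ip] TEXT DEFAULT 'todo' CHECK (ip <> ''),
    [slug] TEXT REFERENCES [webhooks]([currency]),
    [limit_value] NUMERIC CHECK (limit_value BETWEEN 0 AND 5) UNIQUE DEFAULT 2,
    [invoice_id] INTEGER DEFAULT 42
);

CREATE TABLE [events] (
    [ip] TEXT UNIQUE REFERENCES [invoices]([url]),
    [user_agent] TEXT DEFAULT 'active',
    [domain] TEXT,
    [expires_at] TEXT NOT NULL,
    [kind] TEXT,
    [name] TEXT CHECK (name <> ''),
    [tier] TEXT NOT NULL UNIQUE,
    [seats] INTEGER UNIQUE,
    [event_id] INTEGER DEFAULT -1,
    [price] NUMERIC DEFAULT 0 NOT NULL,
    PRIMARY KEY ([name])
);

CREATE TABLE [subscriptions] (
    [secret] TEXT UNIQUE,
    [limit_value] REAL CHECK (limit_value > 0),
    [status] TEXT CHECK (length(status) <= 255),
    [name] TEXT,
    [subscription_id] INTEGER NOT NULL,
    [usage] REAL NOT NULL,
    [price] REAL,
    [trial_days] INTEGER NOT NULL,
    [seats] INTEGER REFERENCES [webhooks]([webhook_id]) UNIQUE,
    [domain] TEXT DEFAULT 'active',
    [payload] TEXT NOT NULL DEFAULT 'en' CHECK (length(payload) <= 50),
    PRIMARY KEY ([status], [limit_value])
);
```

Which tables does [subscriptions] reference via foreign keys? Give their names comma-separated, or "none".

webhooks

- seats REFERENCES webhooks(webhook_id).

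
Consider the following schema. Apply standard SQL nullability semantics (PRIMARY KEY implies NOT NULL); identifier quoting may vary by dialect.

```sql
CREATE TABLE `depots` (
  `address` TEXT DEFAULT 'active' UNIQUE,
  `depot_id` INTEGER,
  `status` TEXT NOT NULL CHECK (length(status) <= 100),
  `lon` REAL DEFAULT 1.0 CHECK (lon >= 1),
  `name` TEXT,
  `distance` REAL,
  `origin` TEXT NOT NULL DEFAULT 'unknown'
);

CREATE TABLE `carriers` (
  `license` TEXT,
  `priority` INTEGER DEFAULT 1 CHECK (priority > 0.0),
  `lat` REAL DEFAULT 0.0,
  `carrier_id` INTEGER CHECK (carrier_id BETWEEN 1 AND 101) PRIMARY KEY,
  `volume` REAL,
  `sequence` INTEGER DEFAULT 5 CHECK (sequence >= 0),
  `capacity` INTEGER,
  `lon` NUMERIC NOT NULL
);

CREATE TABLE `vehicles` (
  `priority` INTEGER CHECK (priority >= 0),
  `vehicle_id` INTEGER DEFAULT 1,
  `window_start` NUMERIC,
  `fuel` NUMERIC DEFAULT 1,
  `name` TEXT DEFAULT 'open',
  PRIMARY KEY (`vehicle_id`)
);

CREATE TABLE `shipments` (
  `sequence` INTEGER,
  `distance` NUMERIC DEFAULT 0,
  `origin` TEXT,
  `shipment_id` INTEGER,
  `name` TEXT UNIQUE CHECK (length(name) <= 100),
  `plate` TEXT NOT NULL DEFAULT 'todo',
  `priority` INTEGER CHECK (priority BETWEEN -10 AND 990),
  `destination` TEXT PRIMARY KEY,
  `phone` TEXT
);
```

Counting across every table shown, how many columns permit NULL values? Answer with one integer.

22

depots: 5 nullable (address, depot_id, lon, name, distance — PK none and explicit NOT NULL columns excluded).
carriers: 6 nullable (license, priority, lat, volume, sequence, capacity — PK (carrier_id) and explicit NOT NULL columns excluded).
vehicles: 4 nullable (priority, window_start, fuel, name — PK (vehicle_id) and explicit NOT NULL columns excluded).
shipments: 7 nullable (sequence, distance, origin, shipment_id, name, priority, phone — PK (destination) and explicit NOT NULL columns excluded).
Total: 5 + 6 + 4 + 7 = 22.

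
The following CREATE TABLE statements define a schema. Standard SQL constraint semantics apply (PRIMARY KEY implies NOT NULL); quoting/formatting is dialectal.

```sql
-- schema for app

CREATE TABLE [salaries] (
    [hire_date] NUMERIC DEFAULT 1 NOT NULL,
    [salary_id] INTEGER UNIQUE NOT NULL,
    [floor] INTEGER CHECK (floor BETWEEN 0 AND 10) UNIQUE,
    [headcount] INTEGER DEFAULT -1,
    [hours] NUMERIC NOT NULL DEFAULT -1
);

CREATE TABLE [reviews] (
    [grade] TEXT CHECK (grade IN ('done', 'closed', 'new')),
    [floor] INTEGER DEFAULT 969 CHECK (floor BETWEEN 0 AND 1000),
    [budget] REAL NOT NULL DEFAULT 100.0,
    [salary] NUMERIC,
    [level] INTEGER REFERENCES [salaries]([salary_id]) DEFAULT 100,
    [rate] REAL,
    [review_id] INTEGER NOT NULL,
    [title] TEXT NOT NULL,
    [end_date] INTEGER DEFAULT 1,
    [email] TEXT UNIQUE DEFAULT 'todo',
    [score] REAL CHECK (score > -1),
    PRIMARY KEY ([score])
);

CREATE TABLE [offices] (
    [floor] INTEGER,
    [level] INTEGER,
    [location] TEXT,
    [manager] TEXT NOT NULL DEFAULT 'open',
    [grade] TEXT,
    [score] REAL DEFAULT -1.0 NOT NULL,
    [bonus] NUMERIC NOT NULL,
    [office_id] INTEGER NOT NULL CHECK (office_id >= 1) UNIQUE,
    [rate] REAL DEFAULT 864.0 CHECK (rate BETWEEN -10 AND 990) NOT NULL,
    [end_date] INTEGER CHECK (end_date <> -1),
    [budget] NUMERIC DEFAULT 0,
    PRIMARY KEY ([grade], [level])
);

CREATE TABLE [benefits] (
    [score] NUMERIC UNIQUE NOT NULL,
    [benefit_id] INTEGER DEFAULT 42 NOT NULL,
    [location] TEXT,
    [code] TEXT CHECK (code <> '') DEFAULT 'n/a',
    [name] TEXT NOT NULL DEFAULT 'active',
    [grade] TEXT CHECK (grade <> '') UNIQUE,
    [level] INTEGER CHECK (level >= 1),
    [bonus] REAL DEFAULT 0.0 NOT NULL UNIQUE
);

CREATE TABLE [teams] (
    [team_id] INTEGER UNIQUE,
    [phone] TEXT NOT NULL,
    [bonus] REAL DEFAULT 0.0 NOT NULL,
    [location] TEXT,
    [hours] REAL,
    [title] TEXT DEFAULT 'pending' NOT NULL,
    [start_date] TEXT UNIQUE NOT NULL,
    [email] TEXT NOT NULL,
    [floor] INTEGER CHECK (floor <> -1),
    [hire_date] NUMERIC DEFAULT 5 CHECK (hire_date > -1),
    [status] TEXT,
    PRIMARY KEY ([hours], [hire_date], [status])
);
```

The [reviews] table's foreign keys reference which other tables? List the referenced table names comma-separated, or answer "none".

salaries

- level REFERENCES salaries(salary_id).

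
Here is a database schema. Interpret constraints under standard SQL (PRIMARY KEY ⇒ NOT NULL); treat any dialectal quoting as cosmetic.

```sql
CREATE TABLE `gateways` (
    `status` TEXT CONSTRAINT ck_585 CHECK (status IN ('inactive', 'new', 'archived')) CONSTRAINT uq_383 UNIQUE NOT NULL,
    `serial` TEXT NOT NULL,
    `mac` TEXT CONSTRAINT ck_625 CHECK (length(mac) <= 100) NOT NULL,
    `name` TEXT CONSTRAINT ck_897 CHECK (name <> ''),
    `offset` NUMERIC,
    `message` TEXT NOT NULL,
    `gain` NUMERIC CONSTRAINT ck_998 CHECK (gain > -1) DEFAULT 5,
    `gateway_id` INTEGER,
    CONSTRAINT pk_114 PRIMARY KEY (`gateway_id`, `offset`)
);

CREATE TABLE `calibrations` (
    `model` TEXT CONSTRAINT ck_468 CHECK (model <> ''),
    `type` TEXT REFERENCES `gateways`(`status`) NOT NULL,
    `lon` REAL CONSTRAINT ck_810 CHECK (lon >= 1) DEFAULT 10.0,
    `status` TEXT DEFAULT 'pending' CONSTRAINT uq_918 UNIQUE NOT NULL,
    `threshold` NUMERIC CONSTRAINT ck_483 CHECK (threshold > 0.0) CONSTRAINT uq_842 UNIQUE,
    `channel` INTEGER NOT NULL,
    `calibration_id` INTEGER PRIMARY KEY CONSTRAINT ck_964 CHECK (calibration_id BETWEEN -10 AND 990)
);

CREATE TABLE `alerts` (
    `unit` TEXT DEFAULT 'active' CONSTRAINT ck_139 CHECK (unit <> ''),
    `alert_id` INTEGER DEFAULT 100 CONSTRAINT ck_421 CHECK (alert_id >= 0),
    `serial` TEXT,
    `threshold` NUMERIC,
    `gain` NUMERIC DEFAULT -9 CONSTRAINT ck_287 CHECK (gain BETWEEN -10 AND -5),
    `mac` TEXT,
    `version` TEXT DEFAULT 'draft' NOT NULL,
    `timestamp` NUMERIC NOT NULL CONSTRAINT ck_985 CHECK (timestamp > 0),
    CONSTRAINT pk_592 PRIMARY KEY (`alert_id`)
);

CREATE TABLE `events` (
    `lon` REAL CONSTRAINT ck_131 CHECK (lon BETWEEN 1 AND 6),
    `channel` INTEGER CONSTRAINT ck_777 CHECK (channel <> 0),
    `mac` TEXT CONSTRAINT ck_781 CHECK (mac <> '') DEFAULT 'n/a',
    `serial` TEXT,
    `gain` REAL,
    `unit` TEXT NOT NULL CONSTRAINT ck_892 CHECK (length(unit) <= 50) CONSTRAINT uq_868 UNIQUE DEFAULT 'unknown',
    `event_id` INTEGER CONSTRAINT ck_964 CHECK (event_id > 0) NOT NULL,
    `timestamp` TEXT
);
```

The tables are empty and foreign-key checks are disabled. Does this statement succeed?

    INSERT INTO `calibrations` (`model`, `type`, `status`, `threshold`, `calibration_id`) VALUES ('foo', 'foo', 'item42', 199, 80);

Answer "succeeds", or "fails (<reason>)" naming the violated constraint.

fails (NOT NULL on channel)

channel is omitted from the column list and has no DEFAULT, so it would receive NULL.
But channel is declared NOT NULL.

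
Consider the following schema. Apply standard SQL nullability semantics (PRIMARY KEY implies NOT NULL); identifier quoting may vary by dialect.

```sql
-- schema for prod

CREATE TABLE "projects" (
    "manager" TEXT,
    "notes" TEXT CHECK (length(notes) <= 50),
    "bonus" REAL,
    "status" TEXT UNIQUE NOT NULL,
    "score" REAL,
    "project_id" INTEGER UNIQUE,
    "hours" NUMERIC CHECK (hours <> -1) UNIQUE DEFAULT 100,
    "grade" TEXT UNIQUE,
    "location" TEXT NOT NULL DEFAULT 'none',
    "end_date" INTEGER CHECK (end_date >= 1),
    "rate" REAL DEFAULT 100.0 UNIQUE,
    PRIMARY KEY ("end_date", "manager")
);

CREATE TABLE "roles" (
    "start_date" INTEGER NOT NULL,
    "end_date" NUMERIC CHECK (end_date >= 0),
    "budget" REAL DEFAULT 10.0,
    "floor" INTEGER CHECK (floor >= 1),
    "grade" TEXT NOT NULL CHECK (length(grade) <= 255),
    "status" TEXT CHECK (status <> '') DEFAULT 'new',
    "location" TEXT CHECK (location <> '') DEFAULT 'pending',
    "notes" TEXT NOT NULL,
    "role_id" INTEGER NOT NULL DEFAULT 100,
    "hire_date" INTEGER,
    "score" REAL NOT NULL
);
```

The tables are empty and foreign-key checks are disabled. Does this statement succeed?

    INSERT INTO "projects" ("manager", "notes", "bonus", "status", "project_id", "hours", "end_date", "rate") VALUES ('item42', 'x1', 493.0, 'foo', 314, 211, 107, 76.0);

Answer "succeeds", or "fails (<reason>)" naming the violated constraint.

NOT NULL columns: end_date is supplied; location defaults to 'none'; manager is supplied; status is supplied.
CHECK constraints: 'x1' satisfies (length(notes) <= 50); 211 satisfies (hours <> -1); 107 satisfies (end_date >= 1).
No constraint is violated.

succeeds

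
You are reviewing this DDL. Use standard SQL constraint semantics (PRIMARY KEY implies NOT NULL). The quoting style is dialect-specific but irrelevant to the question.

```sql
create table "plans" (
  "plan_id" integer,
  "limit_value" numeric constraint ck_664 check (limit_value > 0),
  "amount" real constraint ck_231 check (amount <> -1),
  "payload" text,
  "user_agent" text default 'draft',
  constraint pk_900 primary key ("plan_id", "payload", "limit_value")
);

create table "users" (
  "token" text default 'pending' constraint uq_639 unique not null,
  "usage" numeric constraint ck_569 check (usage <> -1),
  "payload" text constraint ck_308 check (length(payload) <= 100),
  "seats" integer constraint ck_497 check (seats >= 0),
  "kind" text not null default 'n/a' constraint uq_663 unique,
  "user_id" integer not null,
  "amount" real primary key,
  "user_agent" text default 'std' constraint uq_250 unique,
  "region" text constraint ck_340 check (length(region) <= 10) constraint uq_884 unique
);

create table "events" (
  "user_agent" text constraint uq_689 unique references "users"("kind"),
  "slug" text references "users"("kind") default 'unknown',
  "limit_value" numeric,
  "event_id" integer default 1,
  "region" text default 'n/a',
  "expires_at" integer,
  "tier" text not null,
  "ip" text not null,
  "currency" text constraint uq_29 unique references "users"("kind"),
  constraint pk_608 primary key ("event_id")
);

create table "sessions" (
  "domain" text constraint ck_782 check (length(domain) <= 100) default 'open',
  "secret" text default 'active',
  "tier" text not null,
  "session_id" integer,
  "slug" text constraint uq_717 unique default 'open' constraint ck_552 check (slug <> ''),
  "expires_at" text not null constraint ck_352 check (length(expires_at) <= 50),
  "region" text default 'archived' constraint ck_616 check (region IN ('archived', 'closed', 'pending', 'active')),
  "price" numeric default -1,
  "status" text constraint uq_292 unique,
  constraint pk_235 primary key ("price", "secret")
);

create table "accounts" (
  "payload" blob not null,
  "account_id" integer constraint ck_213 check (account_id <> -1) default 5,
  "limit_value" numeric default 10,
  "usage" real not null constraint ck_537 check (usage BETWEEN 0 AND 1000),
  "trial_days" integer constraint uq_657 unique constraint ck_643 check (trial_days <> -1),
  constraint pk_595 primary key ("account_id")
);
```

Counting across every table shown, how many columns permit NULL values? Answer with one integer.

20

plans: 2 nullable (amount, user_agent — PK (plan_id, payload, limit_value) and explicit NOT NULL columns excluded).
users: 5 nullable (usage, payload, seats, user_agent, region — PK (amount) and explicit NOT NULL columns excluded).
events: 6 nullable (user_agent, slug, limit_value, region, expires_at, currency — PK (event_id) and explicit NOT NULL columns excluded).
sessions: 5 nullable (domain, session_id, slug, region, status — PK (price, secret) and explicit NOT NULL columns excluded).
accounts: 2 nullable (limit_value, trial_days — PK (account_id) and explicit NOT NULL columns excluded).
Total: 2 + 5 + 6 + 5 + 2 = 20.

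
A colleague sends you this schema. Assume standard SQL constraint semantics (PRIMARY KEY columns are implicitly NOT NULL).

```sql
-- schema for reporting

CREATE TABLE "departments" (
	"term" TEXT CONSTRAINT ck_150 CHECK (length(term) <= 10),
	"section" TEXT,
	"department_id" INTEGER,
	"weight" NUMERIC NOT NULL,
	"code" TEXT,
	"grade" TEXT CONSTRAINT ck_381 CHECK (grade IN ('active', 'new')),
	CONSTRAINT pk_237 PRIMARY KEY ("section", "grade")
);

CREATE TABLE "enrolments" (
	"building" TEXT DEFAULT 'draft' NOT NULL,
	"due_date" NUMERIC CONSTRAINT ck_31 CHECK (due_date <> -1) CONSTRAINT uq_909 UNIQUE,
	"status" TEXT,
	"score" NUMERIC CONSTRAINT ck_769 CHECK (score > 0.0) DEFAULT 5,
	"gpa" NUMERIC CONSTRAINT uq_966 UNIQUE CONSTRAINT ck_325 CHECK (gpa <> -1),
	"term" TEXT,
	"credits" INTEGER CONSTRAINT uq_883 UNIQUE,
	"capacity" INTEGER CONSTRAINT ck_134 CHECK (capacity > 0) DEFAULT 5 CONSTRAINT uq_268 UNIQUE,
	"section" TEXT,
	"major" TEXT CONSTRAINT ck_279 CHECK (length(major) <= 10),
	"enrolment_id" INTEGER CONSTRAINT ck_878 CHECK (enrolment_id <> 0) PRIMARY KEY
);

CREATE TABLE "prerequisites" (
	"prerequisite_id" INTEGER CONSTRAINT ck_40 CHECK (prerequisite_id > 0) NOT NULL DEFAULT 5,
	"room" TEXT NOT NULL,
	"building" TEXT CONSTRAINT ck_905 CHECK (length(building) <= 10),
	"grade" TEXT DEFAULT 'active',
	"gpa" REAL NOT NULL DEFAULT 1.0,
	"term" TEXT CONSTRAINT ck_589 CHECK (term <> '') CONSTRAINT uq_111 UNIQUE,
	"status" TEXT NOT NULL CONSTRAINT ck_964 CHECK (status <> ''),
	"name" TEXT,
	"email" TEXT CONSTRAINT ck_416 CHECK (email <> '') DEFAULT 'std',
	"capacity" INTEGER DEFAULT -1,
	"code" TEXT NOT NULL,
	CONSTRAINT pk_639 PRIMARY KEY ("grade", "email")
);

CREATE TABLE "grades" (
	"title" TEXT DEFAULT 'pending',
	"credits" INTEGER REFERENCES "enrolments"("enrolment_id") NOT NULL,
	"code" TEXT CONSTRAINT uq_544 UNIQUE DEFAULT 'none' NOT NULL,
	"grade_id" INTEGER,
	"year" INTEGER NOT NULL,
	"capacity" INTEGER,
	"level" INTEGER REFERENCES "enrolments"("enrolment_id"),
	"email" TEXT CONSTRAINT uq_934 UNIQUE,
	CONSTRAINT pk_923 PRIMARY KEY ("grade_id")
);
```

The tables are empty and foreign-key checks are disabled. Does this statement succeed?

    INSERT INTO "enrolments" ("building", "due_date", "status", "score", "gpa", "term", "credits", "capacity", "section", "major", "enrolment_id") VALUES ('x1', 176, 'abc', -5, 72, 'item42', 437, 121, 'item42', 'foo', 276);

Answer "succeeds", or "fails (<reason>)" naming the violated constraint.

fails (CHECK on score)

The value -5 for score violates CHECK (score > 0.0).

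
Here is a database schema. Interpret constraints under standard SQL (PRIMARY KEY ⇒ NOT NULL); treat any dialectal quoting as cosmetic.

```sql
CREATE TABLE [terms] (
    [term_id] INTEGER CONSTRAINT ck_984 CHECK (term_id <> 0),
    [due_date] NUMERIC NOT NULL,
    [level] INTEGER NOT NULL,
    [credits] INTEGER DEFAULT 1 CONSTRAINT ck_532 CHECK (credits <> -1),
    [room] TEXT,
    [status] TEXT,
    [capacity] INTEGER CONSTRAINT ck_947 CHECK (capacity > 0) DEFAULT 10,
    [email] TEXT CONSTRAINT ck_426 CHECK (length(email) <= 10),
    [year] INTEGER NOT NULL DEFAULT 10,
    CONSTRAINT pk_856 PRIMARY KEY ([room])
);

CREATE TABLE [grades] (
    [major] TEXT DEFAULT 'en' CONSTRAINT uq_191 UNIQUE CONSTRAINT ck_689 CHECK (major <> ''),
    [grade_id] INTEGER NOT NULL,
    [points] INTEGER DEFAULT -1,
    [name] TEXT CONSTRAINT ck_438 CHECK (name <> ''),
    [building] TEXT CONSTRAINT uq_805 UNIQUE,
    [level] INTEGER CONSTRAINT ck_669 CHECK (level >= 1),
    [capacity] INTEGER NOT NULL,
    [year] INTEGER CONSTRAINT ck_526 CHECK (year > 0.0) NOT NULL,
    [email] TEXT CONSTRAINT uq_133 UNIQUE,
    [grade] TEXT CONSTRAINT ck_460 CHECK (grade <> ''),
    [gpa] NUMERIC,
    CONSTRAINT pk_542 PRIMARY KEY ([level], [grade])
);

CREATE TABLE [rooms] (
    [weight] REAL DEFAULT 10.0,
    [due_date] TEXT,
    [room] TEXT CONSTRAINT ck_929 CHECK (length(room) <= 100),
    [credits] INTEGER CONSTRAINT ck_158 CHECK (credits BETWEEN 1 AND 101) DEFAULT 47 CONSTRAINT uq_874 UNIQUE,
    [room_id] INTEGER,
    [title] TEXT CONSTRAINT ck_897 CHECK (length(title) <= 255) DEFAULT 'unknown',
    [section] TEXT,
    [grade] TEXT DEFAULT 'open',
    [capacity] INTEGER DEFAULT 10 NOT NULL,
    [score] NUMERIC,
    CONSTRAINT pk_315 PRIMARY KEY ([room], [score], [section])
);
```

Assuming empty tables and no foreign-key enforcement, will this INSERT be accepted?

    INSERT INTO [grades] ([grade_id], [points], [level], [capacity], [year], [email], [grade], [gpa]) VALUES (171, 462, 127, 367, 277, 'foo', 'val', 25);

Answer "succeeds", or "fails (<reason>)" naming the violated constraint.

NOT NULL columns: capacity is supplied; grade is supplied; grade_id is supplied; level is supplied; year is supplied.
CHECK constraints: 127 satisfies (level >= 1); 277 satisfies (year > 0.0); 'val' satisfies (grade <> '').
No constraint is violated.

succeeds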